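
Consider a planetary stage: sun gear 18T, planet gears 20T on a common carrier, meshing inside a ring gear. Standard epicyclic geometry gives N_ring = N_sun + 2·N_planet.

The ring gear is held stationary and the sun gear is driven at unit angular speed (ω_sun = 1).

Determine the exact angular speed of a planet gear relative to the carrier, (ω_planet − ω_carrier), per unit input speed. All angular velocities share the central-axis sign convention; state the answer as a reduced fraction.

N_ring = 18 + 2·20 = 58
18(ω_s−ω_c) = −58(ω_r−ω_c),  ω_r=0, ω_s=1
18(1−ω_c) = −58(0−ω_c)  ⇒  76ω_c = 18  ⇒  ω_c = 9/38
sun–planet: 18·(1−9/38) = −20·(ω_p−ω_c)  ⇒  ω_p−ω_c = −(18/20)·(29/38) = -261/380

-261/380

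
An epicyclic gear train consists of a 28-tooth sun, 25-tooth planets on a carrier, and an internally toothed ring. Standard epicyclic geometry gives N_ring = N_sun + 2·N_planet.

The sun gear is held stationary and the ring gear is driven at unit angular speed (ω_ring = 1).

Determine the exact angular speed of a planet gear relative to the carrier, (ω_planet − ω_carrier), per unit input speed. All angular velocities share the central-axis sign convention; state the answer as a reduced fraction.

N_ring = 28 + 2·25 = 78
28(ω_s−ω_c) = −78(ω_r−ω_c),  ω_s=0, ω_r=1
28(0−ω_c) = −78(1−ω_c)  ⇒  106ω_c = 78  ⇒  ω_c = 39/53
sun–planet: 28·(0−39/53) = −25·(ω_p−ω_c)  ⇒  ω_p−ω_c = −(28/25)·(-39/53) = 1092/1325

1092/1325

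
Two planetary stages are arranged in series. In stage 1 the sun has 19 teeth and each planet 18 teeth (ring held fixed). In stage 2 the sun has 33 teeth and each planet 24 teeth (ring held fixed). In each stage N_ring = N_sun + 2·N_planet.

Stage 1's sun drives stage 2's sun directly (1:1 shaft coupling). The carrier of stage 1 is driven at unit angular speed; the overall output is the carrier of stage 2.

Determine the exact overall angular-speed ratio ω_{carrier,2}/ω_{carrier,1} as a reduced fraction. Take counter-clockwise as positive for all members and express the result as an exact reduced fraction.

Stage 1: N_ring = 19 + 2·18 = 55
Stage 1: 19(ω_s−ω_c) = −55(ω_r−ω_c),  ω_r=0, ω_c=1
Stage 1: ω_s = 1 − (55/19)(0−1) = 74/19
  ⇒ ω_s¹/ω_c¹ = 74/19
Stage 2: N_ring = 33 + 2·24 = 81
Stage 2: 33(ω_s−ω_c) = −81(ω_r−ω_c),  ω_r=0, ω_s=1
Stage 2: 33(1−ω_c) = −81(0−ω_c)  ⇒  114ω_c = 33  ⇒  ω_c = 11/38
  ⇒ ω_c²/ω_s² = 11/38
Coupling ω_s² = ω_s¹ ⇒ overall = 74/19 × 11/38 = 407/361

407/361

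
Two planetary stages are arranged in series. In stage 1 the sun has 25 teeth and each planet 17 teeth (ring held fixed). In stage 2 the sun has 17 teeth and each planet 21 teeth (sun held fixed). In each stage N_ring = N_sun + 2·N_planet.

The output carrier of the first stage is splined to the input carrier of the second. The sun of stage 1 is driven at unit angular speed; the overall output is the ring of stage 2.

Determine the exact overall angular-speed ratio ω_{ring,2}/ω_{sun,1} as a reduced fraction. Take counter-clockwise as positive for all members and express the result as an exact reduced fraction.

Stage 1: N_ring = 25 + 2·17 = 59
Stage 1: 25(ω_s−ω_c) = −59(ω_r−ω_c),  ω_r=0, ω_s=1
Stage 1: 25(1−ω_c) = −59(0−ω_c)  ⇒  84ω_c = 25  ⇒  ω_c = 25/84
  ⇒ ω_c¹/ω_s¹ = 25/84
Stage 2: N_ring = 17 + 2·21 = 59
Stage 2: 17(ω_s−ω_c) = −59(ω_r−ω_c),  ω_s=0, ω_c=1
Stage 2: ω_r = 1 − (17/59)(0−1) = 76/59
  ⇒ ω_r²/ω_c² = 76/59
Coupling ω_c² = ω_c¹ ⇒ overall = 25/84 × 76/59 = 475/1239

475/1239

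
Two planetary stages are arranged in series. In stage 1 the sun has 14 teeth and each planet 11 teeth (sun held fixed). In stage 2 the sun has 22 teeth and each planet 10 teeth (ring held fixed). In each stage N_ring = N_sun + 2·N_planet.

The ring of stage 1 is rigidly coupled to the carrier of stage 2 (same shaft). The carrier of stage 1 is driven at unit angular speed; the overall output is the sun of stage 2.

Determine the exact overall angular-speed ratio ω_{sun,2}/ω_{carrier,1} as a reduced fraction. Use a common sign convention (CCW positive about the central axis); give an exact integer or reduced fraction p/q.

Stage 1: N_ring = 14 + 2·11 = 36
Stage 1: 14(ω_s−ω_c) = −36(ω_r−ω_c),  ω_s=0, ω_c=1
Stage 1: ω_r = 1 − (14/36)(0−1) = 25/18
  ⇒ ω_r¹/ω_c¹ = 25/18
Stage 2: N_ring = 22 + 2·10 = 42
Stage 2: 22(ω_s−ω_c) = −42(ω_r−ω_c),  ω_r=0, ω_c=1
Stage 2: ω_s = 1 − (42/22)(0−1) = 32/11
  ⇒ ω_s²/ω_c² = 32/11
Coupling ω_c² = ω_r¹ ⇒ overall = 25/18 × 32/11 = 400/99

400/99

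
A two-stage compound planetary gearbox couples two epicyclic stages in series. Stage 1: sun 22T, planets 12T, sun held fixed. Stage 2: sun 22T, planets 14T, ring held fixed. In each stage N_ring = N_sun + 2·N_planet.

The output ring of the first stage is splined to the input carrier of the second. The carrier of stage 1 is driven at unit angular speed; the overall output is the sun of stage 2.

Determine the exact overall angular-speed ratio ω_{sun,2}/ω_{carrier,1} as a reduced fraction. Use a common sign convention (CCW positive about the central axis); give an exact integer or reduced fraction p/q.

1224/253

Stage 1: N_ring = 22 + 2·12 = 46
Stage 1: 22(ω_s−ω_c) = −46(ω_r−ω_c),  ω_s=0, ω_c=1
Stage 1: ω_r = 1 − (22/46)(0−1) = 34/23
  ⇒ ω_r¹/ω_c¹ = 34/23
Stage 2: N_ring = 22 + 2·14 = 50
Stage 2: 22(ω_s−ω_c) = −50(ω_r−ω_c),  ω_r=0, ω_c=1
Stage 2: ω_s = 1 − (50/22)(0−1) = 36/11
  ⇒ ω_s²/ω_c² = 36/11
Coupling ω_c² = ω_r¹ ⇒ overall = 34/23 × 36/11 = 1224/253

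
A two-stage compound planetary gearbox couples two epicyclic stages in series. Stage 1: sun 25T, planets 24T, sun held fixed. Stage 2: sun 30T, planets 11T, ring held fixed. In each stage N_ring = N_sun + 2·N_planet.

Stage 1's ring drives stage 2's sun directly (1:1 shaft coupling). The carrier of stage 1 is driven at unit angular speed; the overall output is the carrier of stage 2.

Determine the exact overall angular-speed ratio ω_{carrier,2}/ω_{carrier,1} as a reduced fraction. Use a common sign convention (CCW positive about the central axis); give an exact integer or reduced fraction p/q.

1470/2993

Stage 1: N_ring = 25 + 2·24 = 73
Stage 1: 25(ω_s−ω_c) = −73(ω_r−ω_c),  ω_s=0, ω_c=1
Stage 1: ω_r = 1 − (25/73)(0−1) = 98/73
  ⇒ ω_r¹/ω_c¹ = 98/73
Stage 2: N_ring = 30 + 2·11 = 52
Stage 2: 30(ω_s−ω_c) = −52(ω_r−ω_c),  ω_r=0, ω_s=1
Stage 2: 30(1−ω_c) = −52(0−ω_c)  ⇒  82ω_c = 30  ⇒  ω_c = 15/41
  ⇒ ω_c²/ω_s² = 15/41
Coupling ω_s² = ω_r¹ ⇒ overall = 98/73 × 15/41 = 1470/2993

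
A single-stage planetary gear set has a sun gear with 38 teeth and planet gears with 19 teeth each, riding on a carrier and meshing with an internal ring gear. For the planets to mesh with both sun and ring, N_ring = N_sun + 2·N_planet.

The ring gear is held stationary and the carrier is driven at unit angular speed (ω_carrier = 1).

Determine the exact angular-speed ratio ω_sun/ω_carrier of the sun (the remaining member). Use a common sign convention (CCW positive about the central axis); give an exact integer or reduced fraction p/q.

N_ring = 38 + 2·19 = 76
38(ω_s−ω_c) = −76(ω_r−ω_c),  ω_r=0, ω_c=1
ω_s = 1 − (76/38)(0−1) = 3
ω_s/ω_c = 3

3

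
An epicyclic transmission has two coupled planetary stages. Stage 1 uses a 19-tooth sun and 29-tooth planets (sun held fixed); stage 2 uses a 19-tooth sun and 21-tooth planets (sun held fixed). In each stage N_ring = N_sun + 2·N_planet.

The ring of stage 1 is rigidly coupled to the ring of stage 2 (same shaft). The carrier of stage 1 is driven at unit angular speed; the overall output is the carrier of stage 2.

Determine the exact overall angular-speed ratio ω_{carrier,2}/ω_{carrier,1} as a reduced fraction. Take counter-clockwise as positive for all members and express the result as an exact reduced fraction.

366/385

Stage 1: N_ring = 19 + 2·29 = 77
Stage 1: 19(ω_s−ω_c) = −77(ω_r−ω_c),  ω_s=0, ω_c=1
Stage 1: ω_r = 1 − (19/77)(0−1) = 96/77
  ⇒ ω_r¹/ω_c¹ = 96/77
Stage 2: N_ring = 19 + 2·21 = 61
Stage 2: 19(ω_s−ω_c) = −61(ω_r−ω_c),  ω_s=0, ω_r=1
Stage 2: 19(0−ω_c) = −61(1−ω_c)  ⇒  80ω_c = 61  ⇒  ω_c = 61/80
  ⇒ ω_c²/ω_r² = 61/80
Coupling ω_r² = ω_r¹ ⇒ overall = 96/77 × 61/80 = 366/385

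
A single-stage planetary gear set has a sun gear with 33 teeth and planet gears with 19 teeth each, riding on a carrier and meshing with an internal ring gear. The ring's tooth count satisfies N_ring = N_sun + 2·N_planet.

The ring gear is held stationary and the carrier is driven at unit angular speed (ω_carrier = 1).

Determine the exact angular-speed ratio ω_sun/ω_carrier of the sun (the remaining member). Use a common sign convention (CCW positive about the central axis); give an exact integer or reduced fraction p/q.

104/33

N_ring = 33 + 2·19 = 71
33(ω_s−ω_c) = −71(ω_r−ω_c),  ω_r=0, ω_c=1
ω_s = 1 − (71/33)(0−1) = 104/33
ω_s/ω_c = 104/33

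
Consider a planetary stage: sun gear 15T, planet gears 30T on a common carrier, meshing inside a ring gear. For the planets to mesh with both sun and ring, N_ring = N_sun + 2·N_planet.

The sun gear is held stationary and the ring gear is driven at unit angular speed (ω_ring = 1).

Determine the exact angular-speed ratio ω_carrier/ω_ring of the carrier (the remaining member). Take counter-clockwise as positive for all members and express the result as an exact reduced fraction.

5/6

N_ring = 15 + 2·30 = 75
15(ω_s−ω_c) = −75(ω_r−ω_c),  ω_s=0, ω_r=1
15(0−ω_c) = −75(1−ω_c)  ⇒  90ω_c = 75  ⇒  ω_c = 5/6
ω_c/ω_r = 5/6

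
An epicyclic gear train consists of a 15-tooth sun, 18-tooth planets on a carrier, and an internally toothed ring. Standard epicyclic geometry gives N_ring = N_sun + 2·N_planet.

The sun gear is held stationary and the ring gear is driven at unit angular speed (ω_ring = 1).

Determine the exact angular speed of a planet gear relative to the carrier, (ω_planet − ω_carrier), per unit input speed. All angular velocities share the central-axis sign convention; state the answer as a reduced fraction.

N_ring = 15 + 2·18 = 51
15(ω_s−ω_c) = −51(ω_r−ω_c),  ω_s=0, ω_r=1
15(0−ω_c) = −51(1−ω_c)  ⇒  66ω_c = 51  ⇒  ω_c = 17/22
sun–planet: 15·(0−17/22) = −18·(ω_p−ω_c)  ⇒  ω_p−ω_c = −(15/18)·(-17/22) = 85/132

85/132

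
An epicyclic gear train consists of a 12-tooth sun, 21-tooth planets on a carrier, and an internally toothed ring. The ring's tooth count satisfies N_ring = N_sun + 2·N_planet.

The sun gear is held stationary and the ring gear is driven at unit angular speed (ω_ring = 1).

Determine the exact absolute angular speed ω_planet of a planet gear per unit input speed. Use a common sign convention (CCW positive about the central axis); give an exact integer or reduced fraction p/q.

9/7

N_ring = 12 + 2·21 = 54
12(ω_s−ω_c) = −54(ω_r−ω_c),  ω_s=0, ω_r=1
12(0−ω_c) = −54(1−ω_c)  ⇒  66ω_c = 54  ⇒  ω_c = 9/11
sun–planet: 12·(0−9/11) = −21·(ω_p−ω_c)  ⇒  ω_p−ω_c = −(12/21)·(-9/11) = 36/77
ω_p = 9/11 + 36/77 = 9/7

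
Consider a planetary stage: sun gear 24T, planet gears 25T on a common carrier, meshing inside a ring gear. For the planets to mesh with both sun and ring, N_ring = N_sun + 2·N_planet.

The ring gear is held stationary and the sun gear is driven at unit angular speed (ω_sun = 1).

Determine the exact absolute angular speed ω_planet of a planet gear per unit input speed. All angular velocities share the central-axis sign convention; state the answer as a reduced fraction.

-12/25

N_ring = 24 + 2·25 = 74
24(ω_s−ω_c) = −74(ω_r−ω_c),  ω_r=0, ω_s=1
24(1−ω_c) = −74(0−ω_c)  ⇒  98ω_c = 24  ⇒  ω_c = 12/49
sun–planet: 24·(1−12/49) = −25·(ω_p−ω_c)  ⇒  ω_p−ω_c = −(24/25)·(37/49) = -888/1225
ω_p = 12/49 − 888/1225 = -12/25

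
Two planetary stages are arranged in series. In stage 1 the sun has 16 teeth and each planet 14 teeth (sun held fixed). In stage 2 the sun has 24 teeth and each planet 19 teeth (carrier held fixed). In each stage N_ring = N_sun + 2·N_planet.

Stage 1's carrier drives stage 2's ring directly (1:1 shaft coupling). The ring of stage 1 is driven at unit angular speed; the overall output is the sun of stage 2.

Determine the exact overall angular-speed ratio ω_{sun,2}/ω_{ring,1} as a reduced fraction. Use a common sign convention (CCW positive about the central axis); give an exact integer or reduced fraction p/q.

Stage 1: N_ring = 16 + 2·14 = 44
Stage 1: 16(ω_s−ω_c) = −44(ω_r−ω_c),  ω_s=0, ω_r=1
Stage 1: 16(0−ω_c) = −44(1−ω_c)  ⇒  60ω_c = 44  ⇒  ω_c = 11/15
  ⇒ ω_c¹/ω_r¹ = 11/15
Stage 2: N_ring = 24 + 2·19 = 62
Stage 2: 24(ω_s−ω_c) = −62(ω_r−ω_c),  ω_c=0, ω_r=1
Stage 2: ω_s = 0 − (62/24)(1−0) = -31/12
  ⇒ ω_s²/ω_r² = -31/12
Coupling ω_r² = ω_c¹ ⇒ overall = 11/15 × -31/12 = -341/180

-341/180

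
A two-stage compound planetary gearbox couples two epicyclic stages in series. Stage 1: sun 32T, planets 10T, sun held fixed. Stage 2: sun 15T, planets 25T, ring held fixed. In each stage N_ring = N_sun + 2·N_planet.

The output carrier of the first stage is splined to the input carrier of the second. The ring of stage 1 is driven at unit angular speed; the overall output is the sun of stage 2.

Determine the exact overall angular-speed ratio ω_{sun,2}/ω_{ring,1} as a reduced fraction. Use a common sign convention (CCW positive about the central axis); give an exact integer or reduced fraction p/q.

Stage 1: N_ring = 32 + 2·10 = 52
Stage 1: 32(ω_s−ω_c) = −52(ω_r−ω_c),  ω_s=0, ω_r=1
Stage 1: 32(0−ω_c) = −52(1−ω_c)  ⇒  84ω_c = 52  ⇒  ω_c = 13/21
  ⇒ ω_c¹/ω_r¹ = 13/21
Stage 2: N_ring = 15 + 2·25 = 65
Stage 2: 15(ω_s−ω_c) = −65(ω_r−ω_c),  ω_r=0, ω_c=1
Stage 2: ω_s = 1 − (65/15)(0−1) = 16/3
  ⇒ ω_s²/ω_c² = 16/3
Coupling ω_c² = ω_c¹ ⇒ overall = 13/21 × 16/3 = 208/63

208/63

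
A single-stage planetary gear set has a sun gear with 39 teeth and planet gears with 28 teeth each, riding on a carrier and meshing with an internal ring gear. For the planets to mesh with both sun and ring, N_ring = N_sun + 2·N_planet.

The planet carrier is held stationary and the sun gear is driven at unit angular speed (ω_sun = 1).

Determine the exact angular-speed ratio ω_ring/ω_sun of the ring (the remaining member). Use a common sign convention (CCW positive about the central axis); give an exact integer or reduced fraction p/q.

-39/95

N_ring = 39 + 2·28 = 95
39(ω_s−ω_c) = −95(ω_r−ω_c),  ω_c=0, ω_s=1
ω_r = 0 − (39/95)(1−0) = -39/95
ω_r/ω_s = -39/95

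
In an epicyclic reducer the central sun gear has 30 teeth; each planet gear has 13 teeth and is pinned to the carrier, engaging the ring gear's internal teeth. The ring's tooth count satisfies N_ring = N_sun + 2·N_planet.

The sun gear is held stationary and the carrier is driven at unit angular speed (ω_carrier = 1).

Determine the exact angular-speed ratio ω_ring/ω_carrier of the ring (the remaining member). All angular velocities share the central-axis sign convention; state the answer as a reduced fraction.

N_ring = 30 + 2·13 = 56
30(ω_s−ω_c) = −56(ω_r−ω_c),  ω_s=0, ω_c=1
ω_r = 1 − (30/56)(0−1) = 43/28
ω_r/ω_c = 43/28

43/28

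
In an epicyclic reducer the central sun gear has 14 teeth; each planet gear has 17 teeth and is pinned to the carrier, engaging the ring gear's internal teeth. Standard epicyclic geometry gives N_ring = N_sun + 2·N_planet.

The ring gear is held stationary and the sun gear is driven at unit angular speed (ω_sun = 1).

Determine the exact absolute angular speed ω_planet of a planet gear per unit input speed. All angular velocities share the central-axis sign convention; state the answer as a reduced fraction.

-7/17

N_ring = 14 + 2·17 = 48
14(ω_s−ω_c) = −48(ω_r−ω_c),  ω_r=0, ω_s=1
14(1−ω_c) = −48(0−ω_c)  ⇒  62ω_c = 14  ⇒  ω_c = 7/31
sun–planet: 14·(1−7/31) = −17·(ω_p−ω_c)  ⇒  ω_p−ω_c = −(14/17)·(24/31) = -336/527
ω_p = 7/31 − 336/527 = -7/17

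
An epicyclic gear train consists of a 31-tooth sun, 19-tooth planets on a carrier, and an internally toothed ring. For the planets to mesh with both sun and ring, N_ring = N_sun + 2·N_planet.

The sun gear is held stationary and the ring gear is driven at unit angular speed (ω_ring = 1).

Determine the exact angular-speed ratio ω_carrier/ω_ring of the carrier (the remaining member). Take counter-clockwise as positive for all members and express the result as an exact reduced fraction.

69/100

N_ring = 31 + 2·19 = 69
31(ω_s−ω_c) = −69(ω_r−ω_c),  ω_s=0, ω_r=1
31(0−ω_c) = −69(1−ω_c)  ⇒  100ω_c = 69  ⇒  ω_c = 69/100
ω_c/ω_r = 69/100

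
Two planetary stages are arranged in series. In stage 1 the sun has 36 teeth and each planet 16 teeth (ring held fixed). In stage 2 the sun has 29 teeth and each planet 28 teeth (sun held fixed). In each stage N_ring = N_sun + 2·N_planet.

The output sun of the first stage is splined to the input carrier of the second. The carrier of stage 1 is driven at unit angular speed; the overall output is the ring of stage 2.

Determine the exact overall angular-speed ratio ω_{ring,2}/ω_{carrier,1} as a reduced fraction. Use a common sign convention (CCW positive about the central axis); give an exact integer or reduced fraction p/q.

988/255

Stage 1: N_ring = 36 + 2·16 = 68
Stage 1: 36(ω_s−ω_c) = −68(ω_r−ω_c),  ω_r=0, ω_c=1
Stage 1: ω_s = 1 − (68/36)(0−1) = 26/9
  ⇒ ω_s¹/ω_c¹ = 26/9
Stage 2: N_ring = 29 + 2·28 = 85
Stage 2: 29(ω_s−ω_c) = −85(ω_r−ω_c),  ω_s=0, ω_c=1
Stage 2: ω_r = 1 − (29/85)(0−1) = 114/85
  ⇒ ω_r²/ω_c² = 114/85
Coupling ω_c² = ω_s¹ ⇒ overall = 26/9 × 114/85 = 988/255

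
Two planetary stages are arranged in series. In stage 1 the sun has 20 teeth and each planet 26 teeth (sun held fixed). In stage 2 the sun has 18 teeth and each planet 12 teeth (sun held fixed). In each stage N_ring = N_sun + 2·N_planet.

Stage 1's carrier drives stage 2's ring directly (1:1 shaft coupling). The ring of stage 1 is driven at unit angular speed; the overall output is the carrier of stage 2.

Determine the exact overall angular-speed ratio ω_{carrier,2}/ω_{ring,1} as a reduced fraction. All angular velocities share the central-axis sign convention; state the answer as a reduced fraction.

63/115

Stage 1: N_ring = 20 + 2·26 = 72
Stage 1: 20(ω_s−ω_c) = −72(ω_r−ω_c),  ω_s=0, ω_r=1
Stage 1: 20(0−ω_c) = −72(1−ω_c)  ⇒  92ω_c = 72  ⇒  ω_c = 18/23
  ⇒ ω_c¹/ω_r¹ = 18/23
Stage 2: N_ring = 18 + 2·12 = 42
Stage 2: 18(ω_s−ω_c) = −42(ω_r−ω_c),  ω_s=0, ω_r=1
Stage 2: 18(0−ω_c) = −42(1−ω_c)  ⇒  60ω_c = 42  ⇒  ω_c = 7/10
  ⇒ ω_c²/ω_r² = 7/10
Coupling ω_r² = ω_c¹ ⇒ overall = 18/23 × 7/10 = 63/115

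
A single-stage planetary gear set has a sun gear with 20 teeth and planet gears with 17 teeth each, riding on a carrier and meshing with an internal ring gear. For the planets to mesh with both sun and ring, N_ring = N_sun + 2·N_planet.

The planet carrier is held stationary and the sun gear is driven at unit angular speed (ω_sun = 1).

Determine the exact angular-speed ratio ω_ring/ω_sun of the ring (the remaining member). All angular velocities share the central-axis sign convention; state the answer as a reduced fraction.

-10/27

N_ring = 20 + 2·17 = 54
20(ω_s−ω_c) = −54(ω_r−ω_c),  ω_c=0, ω_s=1
ω_r = 0 − (20/54)(1−0) = -10/27
ω_r/ω_s = -10/27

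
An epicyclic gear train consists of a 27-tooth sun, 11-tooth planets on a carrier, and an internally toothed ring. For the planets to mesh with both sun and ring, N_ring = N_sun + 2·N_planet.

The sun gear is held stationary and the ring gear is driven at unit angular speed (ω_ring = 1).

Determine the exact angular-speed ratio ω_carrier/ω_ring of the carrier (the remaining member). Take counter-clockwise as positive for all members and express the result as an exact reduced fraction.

49/76

N_ring = 27 + 2·11 = 49
27(ω_s−ω_c) = −49(ω_r−ω_c),  ω_s=0, ω_r=1
27(0−ω_c) = −49(1−ω_c)  ⇒  76ω_c = 49  ⇒  ω_c = 49/76
ω_c/ω_r = 49/76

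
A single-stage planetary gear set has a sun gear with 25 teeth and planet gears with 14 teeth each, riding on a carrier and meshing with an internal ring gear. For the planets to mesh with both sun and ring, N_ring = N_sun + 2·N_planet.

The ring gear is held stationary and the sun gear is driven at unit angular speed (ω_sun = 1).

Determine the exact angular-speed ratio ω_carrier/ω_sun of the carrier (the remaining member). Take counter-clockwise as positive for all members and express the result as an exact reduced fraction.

25/78

N_ring = 25 + 2·14 = 53
25(ω_s−ω_c) = −53(ω_r−ω_c),  ω_r=0, ω_s=1
25(1−ω_c) = −53(0−ω_c)  ⇒  78ω_c = 25  ⇒  ω_c = 25/78
ω_c/ω_s = 25/78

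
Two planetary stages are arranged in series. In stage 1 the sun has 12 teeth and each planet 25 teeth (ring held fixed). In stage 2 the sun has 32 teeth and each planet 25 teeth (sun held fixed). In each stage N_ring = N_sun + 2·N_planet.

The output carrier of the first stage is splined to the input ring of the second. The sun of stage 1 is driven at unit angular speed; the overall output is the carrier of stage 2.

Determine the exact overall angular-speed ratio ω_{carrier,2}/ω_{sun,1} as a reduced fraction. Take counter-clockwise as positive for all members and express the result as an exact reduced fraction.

82/703

Stage 1: N_ring = 12 + 2·25 = 62
Stage 1: 12(ω_s−ω_c) = −62(ω_r−ω_c),  ω_r=0, ω_s=1
Stage 1: 12(1−ω_c) = −62(0−ω_c)  ⇒  74ω_c = 12  ⇒  ω_c = 6/37
  ⇒ ω_c¹/ω_s¹ = 6/37
Stage 2: N_ring = 32 + 2·25 = 82
Stage 2: 32(ω_s−ω_c) = −82(ω_r−ω_c),  ω_s=0, ω_r=1
Stage 2: 32(0−ω_c) = −82(1−ω_c)  ⇒  114ω_c = 82  ⇒  ω_c = 41/57
  ⇒ ω_c²/ω_r² = 41/57
Coupling ω_r² = ω_c¹ ⇒ overall = 6/37 × 41/57 = 82/703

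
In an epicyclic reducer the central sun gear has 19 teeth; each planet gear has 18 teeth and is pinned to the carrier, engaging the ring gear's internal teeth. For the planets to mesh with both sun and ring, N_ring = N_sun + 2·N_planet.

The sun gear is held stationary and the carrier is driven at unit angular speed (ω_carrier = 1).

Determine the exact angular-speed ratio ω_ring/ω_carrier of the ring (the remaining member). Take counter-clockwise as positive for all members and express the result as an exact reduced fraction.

N_ring = 19 + 2·18 = 55
19(ω_s−ω_c) = −55(ω_r−ω_c),  ω_s=0, ω_c=1
ω_r = 1 − (19/55)(0−1) = 74/55
ω_r/ω_c = 74/55

74/55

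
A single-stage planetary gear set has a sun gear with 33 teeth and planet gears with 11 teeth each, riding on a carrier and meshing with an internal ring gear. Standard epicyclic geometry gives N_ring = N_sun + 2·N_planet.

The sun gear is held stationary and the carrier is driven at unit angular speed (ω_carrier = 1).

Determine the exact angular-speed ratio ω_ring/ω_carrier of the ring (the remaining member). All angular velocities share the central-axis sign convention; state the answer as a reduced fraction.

8/5

N_ring = 33 + 2·11 = 55
33(ω_s−ω_c) = −55(ω_r−ω_c),  ω_s=0, ω_c=1
ω_r = 1 − (33/55)(0−1) = 8/5
ω_r/ω_c = 8/5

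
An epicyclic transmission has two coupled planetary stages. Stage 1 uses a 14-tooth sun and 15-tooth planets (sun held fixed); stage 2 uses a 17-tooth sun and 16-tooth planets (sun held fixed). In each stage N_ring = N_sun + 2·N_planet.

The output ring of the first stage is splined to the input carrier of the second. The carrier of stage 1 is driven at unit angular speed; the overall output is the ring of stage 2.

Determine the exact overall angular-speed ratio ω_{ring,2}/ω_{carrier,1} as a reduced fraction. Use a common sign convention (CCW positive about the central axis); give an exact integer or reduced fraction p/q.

87/49

Stage 1: N_ring = 14 + 2·15 = 44
Stage 1: 14(ω_s−ω_c) = −44(ω_r−ω_c),  ω_s=0, ω_c=1
Stage 1: ω_r = 1 − (14/44)(0−1) = 29/22
  ⇒ ω_r¹/ω_c¹ = 29/22
Stage 2: N_ring = 17 + 2·16 = 49
Stage 2: 17(ω_s−ω_c) = −49(ω_r−ω_c),  ω_s=0, ω_c=1
Stage 2: ω_r = 1 − (17/49)(0−1) = 66/49
  ⇒ ω_r²/ω_c² = 66/49
Coupling ω_c² = ω_r¹ ⇒ overall = 29/22 × 66/49 = 87/49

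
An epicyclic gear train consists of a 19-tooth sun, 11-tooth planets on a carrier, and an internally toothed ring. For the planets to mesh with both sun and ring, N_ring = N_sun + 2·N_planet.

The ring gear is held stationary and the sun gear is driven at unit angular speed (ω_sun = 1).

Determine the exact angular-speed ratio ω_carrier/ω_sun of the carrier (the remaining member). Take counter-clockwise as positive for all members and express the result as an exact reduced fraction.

19/60

N_ring = 19 + 2·11 = 41
19(ω_s−ω_c) = −41(ω_r−ω_c),  ω_r=0, ω_s=1
19(1−ω_c) = −41(0−ω_c)  ⇒  60ω_c = 19  ⇒  ω_c = 19/60
ω_c/ω_s = 19/60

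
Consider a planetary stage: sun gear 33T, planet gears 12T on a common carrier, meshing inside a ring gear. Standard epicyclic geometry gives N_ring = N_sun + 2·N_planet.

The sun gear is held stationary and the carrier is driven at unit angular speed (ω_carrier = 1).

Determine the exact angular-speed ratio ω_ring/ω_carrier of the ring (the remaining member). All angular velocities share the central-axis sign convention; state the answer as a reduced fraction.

N_ring = 33 + 2·12 = 57
33(ω_s−ω_c) = −57(ω_r−ω_c),  ω_s=0, ω_c=1
ω_r = 1 − (33/57)(0−1) = 30/19
ω_r/ω_c = 30/19

30/19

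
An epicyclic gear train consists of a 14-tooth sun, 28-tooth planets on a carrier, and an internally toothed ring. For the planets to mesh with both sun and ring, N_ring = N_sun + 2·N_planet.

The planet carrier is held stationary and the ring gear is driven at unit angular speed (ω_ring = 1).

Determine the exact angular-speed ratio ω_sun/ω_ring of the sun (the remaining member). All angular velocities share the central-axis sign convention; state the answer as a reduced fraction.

N_ring = 14 + 2·28 = 70
14(ω_s−ω_c) = −70(ω_r−ω_c),  ω_c=0, ω_r=1
ω_s = 0 − (70/14)(1−0) = -5
ω_s/ω_r = -5

-5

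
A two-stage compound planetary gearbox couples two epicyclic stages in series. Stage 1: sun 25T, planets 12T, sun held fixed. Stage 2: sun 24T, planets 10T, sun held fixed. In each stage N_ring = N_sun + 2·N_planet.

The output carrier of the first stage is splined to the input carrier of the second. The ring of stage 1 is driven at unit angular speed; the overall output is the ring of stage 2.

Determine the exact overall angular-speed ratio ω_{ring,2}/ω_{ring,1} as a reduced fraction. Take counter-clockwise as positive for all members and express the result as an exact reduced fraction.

Stage 1: N_ring = 25 + 2·12 = 49
Stage 1: 25(ω_s−ω_c) = −49(ω_r−ω_c),  ω_s=0, ω_r=1
Stage 1: 25(0−ω_c) = −49(1−ω_c)  ⇒  74ω_c = 49  ⇒  ω_c = 49/74
  ⇒ ω_c¹/ω_r¹ = 49/74
Stage 2: N_ring = 24 + 2·10 = 44
Stage 2: 24(ω_s−ω_c) = −44(ω_r−ω_c),  ω_s=0, ω_c=1
Stage 2: ω_r = 1 − (24/44)(0−1) = 17/11
  ⇒ ω_r²/ω_c² = 17/11
Coupling ω_c² = ω_c¹ ⇒ overall = 49/74 × 17/11 = 833/814

833/814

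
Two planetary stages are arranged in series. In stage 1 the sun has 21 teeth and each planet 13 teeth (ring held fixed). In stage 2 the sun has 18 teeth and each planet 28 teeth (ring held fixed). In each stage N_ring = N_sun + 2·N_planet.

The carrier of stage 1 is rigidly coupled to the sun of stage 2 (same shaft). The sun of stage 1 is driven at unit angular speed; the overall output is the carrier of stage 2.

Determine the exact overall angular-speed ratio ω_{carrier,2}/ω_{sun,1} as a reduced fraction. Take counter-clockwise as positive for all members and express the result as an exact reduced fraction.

189/3128

Stage 1: N_ring = 21 + 2·13 = 47
Stage 1: 21(ω_s−ω_c) = −47(ω_r−ω_c),  ω_r=0, ω_s=1
Stage 1: 21(1−ω_c) = −47(0−ω_c)  ⇒  68ω_c = 21  ⇒  ω_c = 21/68
  ⇒ ω_c¹/ω_s¹ = 21/68
Stage 2: N_ring = 18 + 2·28 = 74
Stage 2: 18(ω_s−ω_c) = −74(ω_r−ω_c),  ω_r=0, ω_s=1
Stage 2: 18(1−ω_c) = −74(0−ω_c)  ⇒  92ω_c = 18  ⇒  ω_c = 9/46
  ⇒ ω_c²/ω_s² = 9/46
Coupling ω_s² = ω_c¹ ⇒ overall = 21/68 × 9/46 = 189/3128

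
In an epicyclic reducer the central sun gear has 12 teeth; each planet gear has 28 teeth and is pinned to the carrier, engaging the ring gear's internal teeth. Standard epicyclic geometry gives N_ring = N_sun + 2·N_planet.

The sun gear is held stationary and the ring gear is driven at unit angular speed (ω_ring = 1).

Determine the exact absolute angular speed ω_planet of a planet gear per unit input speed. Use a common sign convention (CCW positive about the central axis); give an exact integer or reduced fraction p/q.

17/14

N_ring = 12 + 2·28 = 68
12(ω_s−ω_c) = −68(ω_r−ω_c),  ω_s=0, ω_r=1
12(0−ω_c) = −68(1−ω_c)  ⇒  80ω_c = 68  ⇒  ω_c = 17/20
sun–planet: 12·(0−17/20) = −28·(ω_p−ω_c)  ⇒  ω_p−ω_c = −(12/28)·(-17/20) = 51/140
ω_p = 17/20 + 51/140 = 17/14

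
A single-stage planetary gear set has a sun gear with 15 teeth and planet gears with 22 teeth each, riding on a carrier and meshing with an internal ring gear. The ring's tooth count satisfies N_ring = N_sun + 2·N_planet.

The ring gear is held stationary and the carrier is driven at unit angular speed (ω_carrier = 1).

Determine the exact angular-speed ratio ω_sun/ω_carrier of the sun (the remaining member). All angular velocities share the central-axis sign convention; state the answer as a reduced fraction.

74/15

N_ring = 15 + 2·22 = 59
15(ω_s−ω_c) = −59(ω_r−ω_c),  ω_r=0, ω_c=1
ω_s = 1 − (59/15)(0−1) = 74/15
ω_s/ω_c = 74/15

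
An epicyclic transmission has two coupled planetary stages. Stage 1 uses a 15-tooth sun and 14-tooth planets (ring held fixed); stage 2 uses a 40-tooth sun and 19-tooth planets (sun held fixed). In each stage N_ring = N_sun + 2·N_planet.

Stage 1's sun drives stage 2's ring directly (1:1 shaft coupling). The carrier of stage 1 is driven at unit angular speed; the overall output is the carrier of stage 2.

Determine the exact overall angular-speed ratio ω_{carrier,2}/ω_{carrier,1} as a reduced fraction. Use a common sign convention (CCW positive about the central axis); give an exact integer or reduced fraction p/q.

754/295

Stage 1: N_ring = 15 + 2·14 = 43
Stage 1: 15(ω_s−ω_c) = −43(ω_r−ω_c),  ω_r=0, ω_c=1
Stage 1: ω_s = 1 − (43/15)(0−1) = 58/15
  ⇒ ω_s¹/ω_c¹ = 58/15
Stage 2: N_ring = 40 + 2·19 = 78
Stage 2: 40(ω_s−ω_c) = −78(ω_r−ω_c),  ω_s=0, ω_r=1
Stage 2: 40(0−ω_c) = −78(1−ω_c)  ⇒  118ω_c = 78  ⇒  ω_c = 39/59
  ⇒ ω_c²/ω_r² = 39/59
Coupling ω_r² = ω_s¹ ⇒ overall = 58/15 × 39/59 = 754/295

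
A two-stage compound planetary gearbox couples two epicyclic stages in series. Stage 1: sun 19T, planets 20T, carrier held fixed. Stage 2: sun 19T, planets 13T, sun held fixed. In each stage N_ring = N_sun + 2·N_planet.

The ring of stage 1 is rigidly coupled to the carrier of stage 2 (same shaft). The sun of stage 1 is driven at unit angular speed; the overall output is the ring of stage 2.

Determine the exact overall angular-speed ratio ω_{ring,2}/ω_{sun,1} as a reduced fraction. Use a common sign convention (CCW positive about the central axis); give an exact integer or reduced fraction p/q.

Stage 1: N_ring = 19 + 2·20 = 59
Stage 1: 19(ω_s−ω_c) = −59(ω_r−ω_c),  ω_c=0, ω_s=1
Stage 1: ω_r = 0 − (19/59)(1−0) = -19/59
  ⇒ ω_r¹/ω_s¹ = -19/59
Stage 2: N_ring = 19 + 2·13 = 45
Stage 2: 19(ω_s−ω_c) = −45(ω_r−ω_c),  ω_s=0, ω_c=1
Stage 2: ω_r = 1 − (19/45)(0−1) = 64/45
  ⇒ ω_r²/ω_c² = 64/45
Coupling ω_c² = ω_r¹ ⇒ overall = -19/59 × 64/45 = -1216/2655

-1216/2655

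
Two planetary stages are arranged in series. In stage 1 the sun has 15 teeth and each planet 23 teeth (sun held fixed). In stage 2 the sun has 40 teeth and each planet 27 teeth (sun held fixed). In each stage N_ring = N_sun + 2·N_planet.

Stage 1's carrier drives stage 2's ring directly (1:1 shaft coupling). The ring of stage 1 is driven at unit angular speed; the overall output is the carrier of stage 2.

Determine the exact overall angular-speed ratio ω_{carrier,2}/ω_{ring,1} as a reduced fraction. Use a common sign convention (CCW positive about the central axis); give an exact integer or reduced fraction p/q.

2867/5092

Stage 1: N_ring = 15 + 2·23 = 61
Stage 1: 15(ω_s−ω_c) = −61(ω_r−ω_c),  ω_s=0, ω_r=1
Stage 1: 15(0−ω_c) = −61(1−ω_c)  ⇒  76ω_c = 61  ⇒  ω_c = 61/76
  ⇒ ω_c¹/ω_r¹ = 61/76
Stage 2: N_ring = 40 + 2·27 = 94
Stage 2: 40(ω_s−ω_c) = −94(ω_r−ω_c),  ω_s=0, ω_r=1
Stage 2: 40(0−ω_c) = −94(1−ω_c)  ⇒  134ω_c = 94  ⇒  ω_c = 47/67
  ⇒ ω_c²/ω_r² = 47/67
Coupling ω_r² = ω_c¹ ⇒ overall = 61/76 × 47/67 = 2867/5092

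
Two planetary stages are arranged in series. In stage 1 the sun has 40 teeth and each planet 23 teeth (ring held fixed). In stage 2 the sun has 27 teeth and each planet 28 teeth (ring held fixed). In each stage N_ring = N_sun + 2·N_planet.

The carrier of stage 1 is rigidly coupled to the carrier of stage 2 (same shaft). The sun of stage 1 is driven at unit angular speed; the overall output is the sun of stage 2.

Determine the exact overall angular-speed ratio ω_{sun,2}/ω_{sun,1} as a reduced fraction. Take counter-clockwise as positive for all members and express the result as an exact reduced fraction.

Stage 1: N_ring = 40 + 2·23 = 86
Stage 1: 40(ω_s−ω_c) = −86(ω_r−ω_c),  ω_r=0, ω_s=1
Stage 1: 40(1−ω_c) = −86(0−ω_c)  ⇒  126ω_c = 40  ⇒  ω_c = 20/63
  ⇒ ω_c¹/ω_s¹ = 20/63
Stage 2: N_ring = 27 + 2·28 = 83
Stage 2: 27(ω_s−ω_c) = −83(ω_r−ω_c),  ω_r=0, ω_c=1
Stage 2: ω_s = 1 − (83/27)(0−1) = 110/27
  ⇒ ω_s²/ω_c² = 110/27
Coupling ω_c² = ω_c¹ ⇒ overall = 20/63 × 110/27 = 2200/1701

2200/1701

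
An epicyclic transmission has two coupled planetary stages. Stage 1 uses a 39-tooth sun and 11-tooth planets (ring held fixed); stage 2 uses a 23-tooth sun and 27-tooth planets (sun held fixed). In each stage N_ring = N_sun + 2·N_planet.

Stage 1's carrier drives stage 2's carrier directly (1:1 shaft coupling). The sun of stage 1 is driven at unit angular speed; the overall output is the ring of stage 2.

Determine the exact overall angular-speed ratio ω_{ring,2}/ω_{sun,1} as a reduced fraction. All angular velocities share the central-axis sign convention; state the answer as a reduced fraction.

Stage 1: N_ring = 39 + 2·11 = 61
Stage 1: 39(ω_s−ω_c) = −61(ω_r−ω_c),  ω_r=0, ω_s=1
Stage 1: 39(1−ω_c) = −61(0−ω_c)  ⇒  100ω_c = 39  ⇒  ω_c = 39/100
  ⇒ ω_c¹/ω_s¹ = 39/100
Stage 2: N_ring = 23 + 2·27 = 77
Stage 2: 23(ω_s−ω_c) = −77(ω_r−ω_c),  ω_s=0, ω_c=1
Stage 2: ω_r = 1 − (23/77)(0−1) = 100/77
  ⇒ ω_r²/ω_c² = 100/77
Coupling ω_c² = ω_c¹ ⇒ overall = 39/100 × 100/77 = 39/77

39/77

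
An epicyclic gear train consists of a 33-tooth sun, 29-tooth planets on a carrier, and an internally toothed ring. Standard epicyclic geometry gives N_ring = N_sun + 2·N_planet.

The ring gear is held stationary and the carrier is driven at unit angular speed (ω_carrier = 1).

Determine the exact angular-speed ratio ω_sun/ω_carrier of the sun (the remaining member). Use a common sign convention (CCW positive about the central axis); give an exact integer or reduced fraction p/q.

N_ring = 33 + 2·29 = 91
33(ω_s−ω_c) = −91(ω_r−ω_c),  ω_r=0, ω_c=1
ω_s = 1 − (91/33)(0−1) = 124/33
ω_s/ω_c = 124/33

124/33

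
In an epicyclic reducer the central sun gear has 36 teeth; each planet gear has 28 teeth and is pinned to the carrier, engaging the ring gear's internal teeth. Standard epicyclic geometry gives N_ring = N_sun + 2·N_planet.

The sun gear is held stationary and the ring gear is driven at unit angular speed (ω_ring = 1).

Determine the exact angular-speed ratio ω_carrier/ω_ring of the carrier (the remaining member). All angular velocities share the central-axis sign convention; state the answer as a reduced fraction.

N_ring = 36 + 2·28 = 92
36(ω_s−ω_c) = −92(ω_r−ω_c),  ω_s=0, ω_r=1
36(0−ω_c) = −92(1−ω_c)  ⇒  128ω_c = 92  ⇒  ω_c = 23/32
ω_c/ω_r = 23/32

23/32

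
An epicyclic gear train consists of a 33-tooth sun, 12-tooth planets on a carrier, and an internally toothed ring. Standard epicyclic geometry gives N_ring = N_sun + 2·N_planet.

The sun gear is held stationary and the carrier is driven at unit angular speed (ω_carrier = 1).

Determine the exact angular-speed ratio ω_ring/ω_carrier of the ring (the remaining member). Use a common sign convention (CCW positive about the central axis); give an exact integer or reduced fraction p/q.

N_ring = 33 + 2·12 = 57
33(ω_s−ω_c) = −57(ω_r−ω_c),  ω_s=0, ω_c=1
ω_r = 1 − (33/57)(0−1) = 30/19
ω_r/ω_c = 30/19

30/19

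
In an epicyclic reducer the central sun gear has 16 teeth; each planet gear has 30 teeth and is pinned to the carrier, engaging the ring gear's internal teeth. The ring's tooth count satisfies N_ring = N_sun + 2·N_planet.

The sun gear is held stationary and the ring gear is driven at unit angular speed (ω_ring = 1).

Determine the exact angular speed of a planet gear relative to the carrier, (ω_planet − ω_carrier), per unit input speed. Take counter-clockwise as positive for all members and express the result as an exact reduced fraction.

152/345

N_ring = 16 + 2·30 = 76
16(ω_s−ω_c) = −76(ω_r−ω_c),  ω_s=0, ω_r=1
16(0−ω_c) = −76(1−ω_c)  ⇒  92ω_c = 76  ⇒  ω_c = 19/23
sun–planet: 16·(0−19/23) = −30·(ω_p−ω_c)  ⇒  ω_p−ω_c = −(16/30)·(-19/23) = 152/345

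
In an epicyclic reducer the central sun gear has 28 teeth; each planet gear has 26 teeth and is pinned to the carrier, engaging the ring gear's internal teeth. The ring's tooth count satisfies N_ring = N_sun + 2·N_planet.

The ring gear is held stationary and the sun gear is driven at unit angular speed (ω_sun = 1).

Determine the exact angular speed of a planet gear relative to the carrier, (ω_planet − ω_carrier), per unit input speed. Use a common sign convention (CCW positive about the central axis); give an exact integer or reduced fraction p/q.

-280/351

N_ring = 28 + 2·26 = 80
28(ω_s−ω_c) = −80(ω_r−ω_c),  ω_r=0, ω_s=1
28(1−ω_c) = −80(0−ω_c)  ⇒  108ω_c = 28  ⇒  ω_c = 7/27
sun–planet: 28·(1−7/27) = −26·(ω_p−ω_c)  ⇒  ω_p−ω_c = −(28/26)·(20/27) = -280/351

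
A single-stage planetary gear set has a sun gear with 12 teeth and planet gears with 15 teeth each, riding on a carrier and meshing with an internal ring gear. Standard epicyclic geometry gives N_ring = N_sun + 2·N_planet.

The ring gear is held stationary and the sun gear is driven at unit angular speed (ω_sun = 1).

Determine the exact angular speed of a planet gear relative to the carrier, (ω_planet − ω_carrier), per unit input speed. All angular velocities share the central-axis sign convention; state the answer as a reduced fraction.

-28/45

N_ring = 12 + 2·15 = 42
12(ω_s−ω_c) = −42(ω_r−ω_c),  ω_r=0, ω_s=1
12(1−ω_c) = −42(0−ω_c)  ⇒  54ω_c = 12  ⇒  ω_c = 2/9
sun–planet: 12·(1−2/9) = −15·(ω_p−ω_c)  ⇒  ω_p−ω_c = −(12/15)·(7/9) = -28/45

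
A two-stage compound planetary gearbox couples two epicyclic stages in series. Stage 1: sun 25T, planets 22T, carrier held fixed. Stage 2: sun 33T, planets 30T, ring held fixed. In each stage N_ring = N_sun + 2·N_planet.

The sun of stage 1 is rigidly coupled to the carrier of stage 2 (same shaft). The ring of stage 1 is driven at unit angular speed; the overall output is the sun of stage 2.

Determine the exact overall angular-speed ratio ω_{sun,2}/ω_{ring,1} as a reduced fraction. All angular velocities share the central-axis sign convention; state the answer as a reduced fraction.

-2898/275

Stage 1: N_ring = 25 + 2·22 = 69
Stage 1: 25(ω_s−ω_c) = −69(ω_r−ω_c),  ω_c=0, ω_r=1
Stage 1: ω_s = 0 − (69/25)(1−0) = -69/25
  ⇒ ω_s¹/ω_r¹ = -69/25
Stage 2: N_ring = 33 + 2·30 = 93
Stage 2: 33(ω_s−ω_c) = −93(ω_r−ω_c),  ω_r=0, ω_c=1
Stage 2: ω_s = 1 − (93/33)(0−1) = 42/11
  ⇒ ω_s²/ω_c² = 42/11
Coupling ω_c² = ω_s¹ ⇒ overall = -69/25 × 42/11 = -2898/275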